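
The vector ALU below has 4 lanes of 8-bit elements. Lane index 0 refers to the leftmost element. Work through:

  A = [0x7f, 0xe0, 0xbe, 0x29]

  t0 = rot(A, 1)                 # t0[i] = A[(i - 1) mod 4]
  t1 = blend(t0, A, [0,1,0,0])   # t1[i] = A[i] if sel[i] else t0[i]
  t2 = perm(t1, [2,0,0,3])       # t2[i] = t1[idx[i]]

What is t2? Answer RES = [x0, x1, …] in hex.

RES = [ 0xe0  0x29  0x29  0xbe ]

t0 = [0x29, 0x7f, 0xe0, 0xbe]
t1 = [0x29, 0xe0, 0xe0, 0xbe]
t2 = [0xe0, 0x29, 0x29, 0xbe]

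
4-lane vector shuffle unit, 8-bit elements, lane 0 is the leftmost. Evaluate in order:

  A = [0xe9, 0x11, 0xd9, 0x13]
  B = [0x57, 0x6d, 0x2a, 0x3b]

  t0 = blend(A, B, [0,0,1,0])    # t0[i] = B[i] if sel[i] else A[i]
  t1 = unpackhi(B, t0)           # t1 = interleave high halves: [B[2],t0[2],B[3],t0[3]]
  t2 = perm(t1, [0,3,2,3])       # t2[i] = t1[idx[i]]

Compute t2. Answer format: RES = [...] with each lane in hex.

RES = [0x2a, 0x13, 0x3b, 0x13]

→ t0 |e9|11|2a|13|
→ t1 |2a|2a|3b|13|
→ t2 |2a|13|3b|13|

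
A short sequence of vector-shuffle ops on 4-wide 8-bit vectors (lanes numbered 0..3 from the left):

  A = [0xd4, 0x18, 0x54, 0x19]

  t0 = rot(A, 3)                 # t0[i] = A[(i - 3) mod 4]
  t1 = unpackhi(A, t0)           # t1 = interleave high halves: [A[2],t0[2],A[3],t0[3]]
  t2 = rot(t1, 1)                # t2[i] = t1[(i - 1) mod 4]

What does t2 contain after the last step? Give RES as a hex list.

RES = [ 0xd4  0x54  0x19  0x19 ]

→ t0 |18|54|19|d4|
→ t1 |54|19|19|d4|
→ t2 |d4|54|19|19|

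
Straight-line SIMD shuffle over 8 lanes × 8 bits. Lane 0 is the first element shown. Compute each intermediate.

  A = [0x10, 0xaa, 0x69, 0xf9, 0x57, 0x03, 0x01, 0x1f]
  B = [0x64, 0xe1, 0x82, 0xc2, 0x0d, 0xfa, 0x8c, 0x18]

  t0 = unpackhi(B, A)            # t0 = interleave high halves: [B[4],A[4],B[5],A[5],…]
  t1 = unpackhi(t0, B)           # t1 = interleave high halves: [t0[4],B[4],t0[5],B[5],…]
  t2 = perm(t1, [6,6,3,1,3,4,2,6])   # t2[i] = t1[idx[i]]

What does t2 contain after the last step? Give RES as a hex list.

  t0: 0d 57 fa 03 8c 01 18 1f
  t1: 8c 0d 01 fa 18 8c 1f 18
  t2: 1f 1f fa 0d fa 18 01 1f

RES = [0x1f, 0x1f, 0xfa, 0x0d, 0xfa, 0x18, 0x01, 0x1f]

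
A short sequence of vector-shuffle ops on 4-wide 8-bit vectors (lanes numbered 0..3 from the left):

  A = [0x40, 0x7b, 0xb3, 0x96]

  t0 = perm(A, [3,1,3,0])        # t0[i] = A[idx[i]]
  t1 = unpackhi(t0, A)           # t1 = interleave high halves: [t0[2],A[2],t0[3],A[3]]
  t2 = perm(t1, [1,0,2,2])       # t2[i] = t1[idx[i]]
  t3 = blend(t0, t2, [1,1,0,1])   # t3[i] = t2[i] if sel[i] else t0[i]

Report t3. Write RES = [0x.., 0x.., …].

→ t0 |96|7b|96|40|
→ t1 |96|b3|40|96|
→ t2 |b3|96|40|40|
→ t3 |b3|96|96|40|

RES = [0xb3, 0x96, 0x96, 0x40]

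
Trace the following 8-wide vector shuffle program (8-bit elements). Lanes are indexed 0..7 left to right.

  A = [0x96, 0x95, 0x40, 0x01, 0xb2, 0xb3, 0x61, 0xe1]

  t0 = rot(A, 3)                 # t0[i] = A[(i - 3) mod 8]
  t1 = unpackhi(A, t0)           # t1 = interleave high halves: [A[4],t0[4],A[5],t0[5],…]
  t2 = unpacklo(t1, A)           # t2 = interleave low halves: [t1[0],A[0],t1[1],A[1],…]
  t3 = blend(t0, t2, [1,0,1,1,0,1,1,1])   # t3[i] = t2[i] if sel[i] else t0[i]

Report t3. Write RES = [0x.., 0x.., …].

RES = [ 0xb2  0x61  0x95  0x95  0x95  0x40  0x40  0x01 ]

  t0: b3 61 e1 96 95 40 01 b2
  t1: b2 95 b3 40 61 01 e1 b2
  t2: b2 96 95 95 b3 40 40 01
  t3: b2 61 95 95 95 40 40 01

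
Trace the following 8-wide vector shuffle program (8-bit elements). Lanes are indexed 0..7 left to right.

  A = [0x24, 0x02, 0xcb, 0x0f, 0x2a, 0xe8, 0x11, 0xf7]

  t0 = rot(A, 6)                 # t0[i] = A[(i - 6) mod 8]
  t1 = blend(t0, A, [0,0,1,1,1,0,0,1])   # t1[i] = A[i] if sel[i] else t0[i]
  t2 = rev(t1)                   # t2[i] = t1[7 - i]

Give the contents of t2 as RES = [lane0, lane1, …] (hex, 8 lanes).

→ t0 |cb|0f|2a|e8|11|f7|24|02|
→ t1 |cb|0f|cb|0f|2a|f7|24|f7|
→ t2 |f7|24|f7|2a|0f|cb|0f|cb|

RES = [0xf7, 0x24, 0xf7, 0x2a, 0x0f, 0xcb, 0x0f, 0xcb]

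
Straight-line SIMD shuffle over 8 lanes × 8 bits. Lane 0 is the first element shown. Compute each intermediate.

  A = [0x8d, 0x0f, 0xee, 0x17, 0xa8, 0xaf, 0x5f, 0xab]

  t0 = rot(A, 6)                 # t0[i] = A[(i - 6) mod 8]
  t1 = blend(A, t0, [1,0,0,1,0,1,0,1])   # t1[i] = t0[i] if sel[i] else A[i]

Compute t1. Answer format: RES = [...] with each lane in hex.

RES = [ 0xee  0x0f  0xee  0xaf  0xa8  0xab  0x5f  0x0f ]

t0 = [0xee, 0x17, 0xa8, 0xaf, 0x5f, 0xab, 0x8d, 0x0f]
t1 = [0xee, 0x0f, 0xee, 0xaf, 0xa8, 0xab, 0x5f, 0x0f]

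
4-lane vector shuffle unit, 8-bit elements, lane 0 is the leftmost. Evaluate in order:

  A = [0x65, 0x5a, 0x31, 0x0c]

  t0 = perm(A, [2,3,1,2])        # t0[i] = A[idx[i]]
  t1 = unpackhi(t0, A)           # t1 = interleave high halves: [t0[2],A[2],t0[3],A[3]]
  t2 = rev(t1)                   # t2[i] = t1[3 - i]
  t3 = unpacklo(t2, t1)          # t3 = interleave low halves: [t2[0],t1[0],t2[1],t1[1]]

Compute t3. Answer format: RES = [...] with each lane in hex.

RES = [ 0x0c  0x5a  0x31  0x31 ]

  t0: 31 0c 5a 31
  t1: 5a 31 31 0c
  t2: 0c 31 31 5a
  t3: 0c 5a 31 31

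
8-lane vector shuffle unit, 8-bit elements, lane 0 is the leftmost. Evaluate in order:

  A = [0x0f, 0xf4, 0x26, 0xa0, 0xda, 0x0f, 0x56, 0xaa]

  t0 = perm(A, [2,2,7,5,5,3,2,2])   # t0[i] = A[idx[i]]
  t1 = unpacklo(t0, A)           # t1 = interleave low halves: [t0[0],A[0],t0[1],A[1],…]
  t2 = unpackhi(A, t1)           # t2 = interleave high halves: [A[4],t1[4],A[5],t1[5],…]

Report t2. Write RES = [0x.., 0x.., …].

RES = [ 0xda  0xaa  0x0f  0x26  0x56  0x0f  0xaa  0xa0 ]

t0 = [0x26, 0x26, 0xaa, 0x0f, 0x0f, 0xa0, 0x26, 0x26]
t1 = [0x26, 0x0f, 0x26, 0xf4, 0xaa, 0x26, 0x0f, 0xa0]
t2 = [0xda, 0xaa, 0x0f, 0x26, 0x56, 0x0f, 0xaa, 0xa0]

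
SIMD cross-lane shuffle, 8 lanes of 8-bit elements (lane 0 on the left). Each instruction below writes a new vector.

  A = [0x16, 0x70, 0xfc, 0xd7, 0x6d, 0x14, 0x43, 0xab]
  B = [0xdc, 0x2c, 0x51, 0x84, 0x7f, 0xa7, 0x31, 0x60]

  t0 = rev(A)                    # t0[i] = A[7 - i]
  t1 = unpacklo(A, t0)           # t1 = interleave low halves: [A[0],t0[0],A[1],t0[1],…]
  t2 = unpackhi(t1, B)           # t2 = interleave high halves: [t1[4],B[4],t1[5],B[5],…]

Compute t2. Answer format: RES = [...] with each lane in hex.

  t0: ab 43 14 6d d7 fc 70 16
  t1: 16 ab 70 43 fc 14 d7 6d
  t2: fc 7f 14 a7 d7 31 6d 60

RES = [0xfc, 0x7f, 0x14, 0xa7, 0xd7, 0x31, 0x6d, 0x60]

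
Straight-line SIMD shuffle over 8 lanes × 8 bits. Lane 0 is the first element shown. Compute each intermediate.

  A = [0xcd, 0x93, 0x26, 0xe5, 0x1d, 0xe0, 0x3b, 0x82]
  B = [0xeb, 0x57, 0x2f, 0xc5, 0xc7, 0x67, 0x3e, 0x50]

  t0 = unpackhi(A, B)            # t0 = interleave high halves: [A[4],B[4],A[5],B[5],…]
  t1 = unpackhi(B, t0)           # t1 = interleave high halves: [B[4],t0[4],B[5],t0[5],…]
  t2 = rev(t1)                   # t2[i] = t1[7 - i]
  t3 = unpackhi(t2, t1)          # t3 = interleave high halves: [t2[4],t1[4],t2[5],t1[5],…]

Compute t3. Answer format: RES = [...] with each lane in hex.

RES = [ 0x3e  0x3e  0x67  0x82  0x3b  0x50  0xc7  0x50 ]

  t0: 1d c7 e0 67 3b 3e 82 50
  t1: c7 3b 67 3e 3e 82 50 50
  t2: 50 50 82 3e 3e 67 3b c7
  t3: 3e 3e 67 82 3b 50 c7 50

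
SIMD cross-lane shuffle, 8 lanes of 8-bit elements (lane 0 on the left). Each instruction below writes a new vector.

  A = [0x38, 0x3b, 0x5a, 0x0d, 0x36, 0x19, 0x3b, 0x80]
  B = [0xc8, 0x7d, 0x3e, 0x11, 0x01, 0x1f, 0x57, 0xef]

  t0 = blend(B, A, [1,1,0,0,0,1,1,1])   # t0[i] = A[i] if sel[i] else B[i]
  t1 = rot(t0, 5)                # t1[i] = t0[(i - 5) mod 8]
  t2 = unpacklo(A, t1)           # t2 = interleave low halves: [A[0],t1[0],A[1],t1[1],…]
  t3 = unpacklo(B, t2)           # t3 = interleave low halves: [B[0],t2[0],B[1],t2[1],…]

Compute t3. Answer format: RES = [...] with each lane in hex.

  t0: 38 3b 3e 11 01 19 3b 80
  t1: 11 01 19 3b 80 38 3b 3e
  t2: 38 11 3b 01 5a 19 0d 3b
  t3: c8 38 7d 11 3e 3b 11 01

RES = [ 0xc8  0x38  0x7d  0x11  0x3e  0x3b  0x11  0x01 ]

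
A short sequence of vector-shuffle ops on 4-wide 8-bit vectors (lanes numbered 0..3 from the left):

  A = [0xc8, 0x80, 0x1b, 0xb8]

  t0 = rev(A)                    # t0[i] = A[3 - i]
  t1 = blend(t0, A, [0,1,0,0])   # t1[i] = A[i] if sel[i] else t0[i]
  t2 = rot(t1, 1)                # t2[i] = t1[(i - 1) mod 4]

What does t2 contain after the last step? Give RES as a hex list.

RES = [ 0xc8  0xb8  0x80  0x80 ]

t0 = [0xb8, 0x1b, 0x80, 0xc8]
t1 = [0xb8, 0x80, 0x80, 0xc8]
t2 = [0xc8, 0xb8, 0x80, 0x80]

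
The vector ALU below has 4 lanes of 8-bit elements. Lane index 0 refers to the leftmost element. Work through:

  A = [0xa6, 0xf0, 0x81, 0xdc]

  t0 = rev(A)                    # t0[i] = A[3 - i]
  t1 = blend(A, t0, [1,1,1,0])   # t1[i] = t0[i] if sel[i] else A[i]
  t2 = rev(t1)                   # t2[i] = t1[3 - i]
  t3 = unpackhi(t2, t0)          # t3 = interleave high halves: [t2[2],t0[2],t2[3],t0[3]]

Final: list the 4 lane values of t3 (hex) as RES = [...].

RES = [ 0x81  0xf0  0xdc  0xa6 ]

t0 = [0xdc, 0x81, 0xf0, 0xa6]
t1 = [0xdc, 0x81, 0xf0, 0xdc]
t2 = [0xdc, 0xf0, 0x81, 0xdc]
t3 = [0x81, 0xf0, 0xdc, 0xa6]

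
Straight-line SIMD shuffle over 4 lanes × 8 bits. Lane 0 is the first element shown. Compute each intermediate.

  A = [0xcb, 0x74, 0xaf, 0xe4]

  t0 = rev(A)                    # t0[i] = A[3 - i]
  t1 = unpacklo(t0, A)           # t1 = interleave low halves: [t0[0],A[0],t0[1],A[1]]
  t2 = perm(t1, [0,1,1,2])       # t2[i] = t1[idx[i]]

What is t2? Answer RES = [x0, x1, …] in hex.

  t0: e4 af 74 cb
  t1: e4 cb af 74
  t2: e4 cb cb af

RES = [0xe4, 0xcb, 0xcb, 0xaf]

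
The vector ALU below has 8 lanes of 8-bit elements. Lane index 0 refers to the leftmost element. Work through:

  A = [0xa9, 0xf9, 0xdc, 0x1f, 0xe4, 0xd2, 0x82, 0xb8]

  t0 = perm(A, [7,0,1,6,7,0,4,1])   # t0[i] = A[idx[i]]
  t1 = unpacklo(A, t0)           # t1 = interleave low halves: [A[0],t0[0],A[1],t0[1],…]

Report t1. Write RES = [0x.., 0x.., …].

RES = [0xa9, 0xb8, 0xf9, 0xa9, 0xdc, 0xf9, 0x1f, 0x82]

t0 = [0xb8, 0xa9, 0xf9, 0x82, 0xb8, 0xa9, 0xe4, 0xf9]
t1 = [0xa9, 0xb8, 0xf9, 0xa9, 0xdc, 0xf9, 0x1f, 0x82]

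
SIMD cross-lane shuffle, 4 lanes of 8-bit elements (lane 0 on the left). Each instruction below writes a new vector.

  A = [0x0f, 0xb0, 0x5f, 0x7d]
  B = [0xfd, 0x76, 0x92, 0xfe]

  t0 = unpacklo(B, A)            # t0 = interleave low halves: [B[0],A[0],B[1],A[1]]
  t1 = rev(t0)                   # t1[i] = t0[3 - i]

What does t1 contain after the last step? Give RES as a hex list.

→ t0 |fd|0f|76|b0|
→ t1 |b0|76|0f|fd|

RES = [ 0xb0  0x76  0x0f  0xfd ]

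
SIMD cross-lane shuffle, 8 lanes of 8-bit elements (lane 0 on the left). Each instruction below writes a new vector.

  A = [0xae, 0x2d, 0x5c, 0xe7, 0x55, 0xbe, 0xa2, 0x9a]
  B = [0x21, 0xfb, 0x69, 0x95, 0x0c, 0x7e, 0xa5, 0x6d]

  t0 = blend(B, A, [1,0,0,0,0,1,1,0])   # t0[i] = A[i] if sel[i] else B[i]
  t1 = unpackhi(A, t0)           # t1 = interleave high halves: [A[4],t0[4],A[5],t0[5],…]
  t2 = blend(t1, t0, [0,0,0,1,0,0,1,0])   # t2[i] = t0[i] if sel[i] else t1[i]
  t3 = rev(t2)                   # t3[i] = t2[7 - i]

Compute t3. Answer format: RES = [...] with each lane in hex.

RES = [0x6d, 0xa2, 0xa2, 0xa2, 0x95, 0xbe, 0x0c, 0x55]

  t0: ae fb 69 95 0c be a2 6d
  t1: 55 0c be be a2 a2 9a 6d
  t2: 55 0c be 95 a2 a2 a2 6d
  t3: 6d a2 a2 a2 95 be 0c 55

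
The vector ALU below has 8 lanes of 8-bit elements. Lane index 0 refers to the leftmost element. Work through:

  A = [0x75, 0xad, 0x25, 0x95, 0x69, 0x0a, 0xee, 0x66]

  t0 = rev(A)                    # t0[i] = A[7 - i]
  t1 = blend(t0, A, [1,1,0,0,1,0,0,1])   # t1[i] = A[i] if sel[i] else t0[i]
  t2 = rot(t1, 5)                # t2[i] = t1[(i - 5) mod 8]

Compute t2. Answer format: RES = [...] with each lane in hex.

t0 = [0x66, 0xee, 0x0a, 0x69, 0x95, 0x25, 0xad, 0x75]
t1 = [0x75, 0xad, 0x0a, 0x69, 0x69, 0x25, 0xad, 0x66]
t2 = [0x69, 0x69, 0x25, 0xad, 0x66, 0x75, 0xad, 0x0a]

RES = [0x69, 0x69, 0x25, 0xad, 0x66, 0x75, 0xad, 0x0a]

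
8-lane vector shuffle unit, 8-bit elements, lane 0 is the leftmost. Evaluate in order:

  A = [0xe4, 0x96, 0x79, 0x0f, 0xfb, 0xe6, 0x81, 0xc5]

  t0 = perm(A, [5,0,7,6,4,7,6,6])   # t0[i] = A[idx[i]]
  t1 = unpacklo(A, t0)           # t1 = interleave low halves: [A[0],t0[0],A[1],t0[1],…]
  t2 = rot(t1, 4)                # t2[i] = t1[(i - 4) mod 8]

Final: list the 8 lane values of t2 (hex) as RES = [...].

RES = [0x79, 0xc5, 0x0f, 0x81, 0xe4, 0xe6, 0x96, 0xe4]

t0 = [0xe6, 0xe4, 0xc5, 0x81, 0xfb, 0xc5, 0x81, 0x81]
t1 = [0xe4, 0xe6, 0x96, 0xe4, 0x79, 0xc5, 0x0f, 0x81]
t2 = [0x79, 0xc5, 0x0f, 0x81, 0xe4, 0xe6, 0x96, 0xe4]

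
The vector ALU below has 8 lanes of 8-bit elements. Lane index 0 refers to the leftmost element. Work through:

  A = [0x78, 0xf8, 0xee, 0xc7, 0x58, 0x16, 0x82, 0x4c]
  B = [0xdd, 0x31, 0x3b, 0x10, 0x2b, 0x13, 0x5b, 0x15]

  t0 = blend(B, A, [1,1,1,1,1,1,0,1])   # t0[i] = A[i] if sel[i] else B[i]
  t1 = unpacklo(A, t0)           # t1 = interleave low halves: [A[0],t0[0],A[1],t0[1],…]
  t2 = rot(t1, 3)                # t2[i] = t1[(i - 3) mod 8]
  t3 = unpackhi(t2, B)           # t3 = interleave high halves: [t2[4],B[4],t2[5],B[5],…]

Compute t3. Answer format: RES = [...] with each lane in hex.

RES = [0x78, 0x2b, 0xf8, 0x13, 0xf8, 0x5b, 0xee, 0x15]

t0 = [0x78, 0xf8, 0xee, 0xc7, 0x58, 0x16, 0x5b, 0x4c]
t1 = [0x78, 0x78, 0xf8, 0xf8, 0xee, 0xee, 0xc7, 0xc7]
t2 = [0xee, 0xc7, 0xc7, 0x78, 0x78, 0xf8, 0xf8, 0xee]
t3 = [0x78, 0x2b, 0xf8, 0x13, 0xf8, 0x5b, 0xee, 0x15]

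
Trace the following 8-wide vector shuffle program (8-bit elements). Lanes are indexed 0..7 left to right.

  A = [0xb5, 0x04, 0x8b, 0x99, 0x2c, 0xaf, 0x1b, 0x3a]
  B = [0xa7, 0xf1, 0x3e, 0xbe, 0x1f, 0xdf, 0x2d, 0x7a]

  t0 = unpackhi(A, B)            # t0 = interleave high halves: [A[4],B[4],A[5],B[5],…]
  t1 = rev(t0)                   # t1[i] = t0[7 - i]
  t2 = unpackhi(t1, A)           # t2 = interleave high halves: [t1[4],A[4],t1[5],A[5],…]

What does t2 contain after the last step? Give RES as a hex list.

t0 = [0x2c, 0x1f, 0xaf, 0xdf, 0x1b, 0x2d, 0x3a, 0x7a]
t1 = [0x7a, 0x3a, 0x2d, 0x1b, 0xdf, 0xaf, 0x1f, 0x2c]
t2 = [0xdf, 0x2c, 0xaf, 0xaf, 0x1f, 0x1b, 0x2c, 0x3a]

RES = [0xdf, 0x2c, 0xaf, 0xaf, 0x1f, 0x1b, 0x2c, 0x3a]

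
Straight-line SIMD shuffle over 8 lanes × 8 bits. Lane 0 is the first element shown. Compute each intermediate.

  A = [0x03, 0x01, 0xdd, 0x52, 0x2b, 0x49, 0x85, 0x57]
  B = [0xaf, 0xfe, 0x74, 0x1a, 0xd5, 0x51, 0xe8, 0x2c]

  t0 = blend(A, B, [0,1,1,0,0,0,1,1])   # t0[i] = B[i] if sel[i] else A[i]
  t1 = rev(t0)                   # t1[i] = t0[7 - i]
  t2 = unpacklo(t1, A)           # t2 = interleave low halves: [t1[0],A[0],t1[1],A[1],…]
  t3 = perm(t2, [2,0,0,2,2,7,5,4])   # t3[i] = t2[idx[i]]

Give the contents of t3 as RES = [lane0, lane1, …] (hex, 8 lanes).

→ t0 |03|fe|74|52|2b|49|e8|2c|
→ t1 |2c|e8|49|2b|52|74|fe|03|
→ t2 |2c|03|e8|01|49|dd|2b|52|
→ t3 |e8|2c|2c|e8|e8|52|dd|49|

RES = [ 0xe8  0x2c  0x2c  0xe8  0xe8  0x52  0xdd  0x49 ]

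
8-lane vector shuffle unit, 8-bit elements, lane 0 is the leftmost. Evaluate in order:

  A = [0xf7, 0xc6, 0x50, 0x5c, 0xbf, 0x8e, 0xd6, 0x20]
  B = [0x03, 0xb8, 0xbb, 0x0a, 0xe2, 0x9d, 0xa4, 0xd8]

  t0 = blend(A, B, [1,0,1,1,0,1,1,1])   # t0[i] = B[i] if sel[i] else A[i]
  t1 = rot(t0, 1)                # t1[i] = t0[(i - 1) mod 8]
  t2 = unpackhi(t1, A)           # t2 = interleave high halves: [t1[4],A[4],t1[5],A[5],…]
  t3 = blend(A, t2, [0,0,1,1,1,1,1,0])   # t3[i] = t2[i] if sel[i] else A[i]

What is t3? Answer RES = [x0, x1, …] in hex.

RES = [ 0xf7  0xc6  0xbf  0x8e  0x9d  0xd6  0xa4  0x20 ]

  t0: 03 c6 bb 0a bf 9d a4 d8
  t1: d8 03 c6 bb 0a bf 9d a4
  t2: 0a bf bf 8e 9d d6 a4 20
  t3: f7 c6 bf 8e 9d d6 a4 20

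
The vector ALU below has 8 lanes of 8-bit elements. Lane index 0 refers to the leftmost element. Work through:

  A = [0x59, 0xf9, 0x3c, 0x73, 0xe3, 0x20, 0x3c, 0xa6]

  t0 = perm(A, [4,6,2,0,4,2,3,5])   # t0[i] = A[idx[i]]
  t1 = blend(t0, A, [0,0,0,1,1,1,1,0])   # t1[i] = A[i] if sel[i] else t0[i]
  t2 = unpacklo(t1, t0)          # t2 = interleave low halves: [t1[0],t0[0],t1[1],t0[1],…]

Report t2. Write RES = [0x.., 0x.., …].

RES = [0xe3, 0xe3, 0x3c, 0x3c, 0x3c, 0x3c, 0x73, 0x59]

t0 = [0xe3, 0x3c, 0x3c, 0x59, 0xe3, 0x3c, 0x73, 0x20]
t1 = [0xe3, 0x3c, 0x3c, 0x73, 0xe3, 0x20, 0x3c, 0x20]
t2 = [0xe3, 0xe3, 0x3c, 0x3c, 0x3c, 0x3c, 0x73, 0x59]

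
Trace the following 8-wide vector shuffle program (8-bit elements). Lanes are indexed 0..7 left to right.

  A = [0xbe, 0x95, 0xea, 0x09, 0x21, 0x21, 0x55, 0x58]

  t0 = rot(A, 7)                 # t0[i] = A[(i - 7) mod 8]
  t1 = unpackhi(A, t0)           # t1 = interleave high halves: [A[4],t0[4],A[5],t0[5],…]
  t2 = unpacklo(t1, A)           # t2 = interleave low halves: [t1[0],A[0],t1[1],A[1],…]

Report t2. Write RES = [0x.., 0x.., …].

RES = [ 0x21  0xbe  0x21  0x95  0x21  0xea  0x55  0x09 ]

  t0: 95 ea 09 21 21 55 58 be
  t1: 21 21 21 55 55 58 58 be
  t2: 21 be 21 95 21 ea 55 09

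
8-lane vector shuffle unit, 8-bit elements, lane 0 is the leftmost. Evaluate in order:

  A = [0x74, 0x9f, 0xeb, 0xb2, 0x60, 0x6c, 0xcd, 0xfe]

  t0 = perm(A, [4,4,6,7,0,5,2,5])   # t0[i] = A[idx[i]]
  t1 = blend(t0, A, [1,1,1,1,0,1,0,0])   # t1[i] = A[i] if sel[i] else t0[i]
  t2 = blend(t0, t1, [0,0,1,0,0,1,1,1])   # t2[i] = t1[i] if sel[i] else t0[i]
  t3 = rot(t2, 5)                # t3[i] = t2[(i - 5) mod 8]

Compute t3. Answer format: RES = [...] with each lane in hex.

→ t0 |60|60|cd|fe|74|6c|eb|6c|
→ t1 |74|9f|eb|b2|74|6c|eb|6c|
→ t2 |60|60|eb|fe|74|6c|eb|6c|
→ t3 |fe|74|6c|eb|6c|60|60|eb|

RES = [ 0xfe  0x74  0x6c  0xeb  0x6c  0x60  0x60  0xeb ]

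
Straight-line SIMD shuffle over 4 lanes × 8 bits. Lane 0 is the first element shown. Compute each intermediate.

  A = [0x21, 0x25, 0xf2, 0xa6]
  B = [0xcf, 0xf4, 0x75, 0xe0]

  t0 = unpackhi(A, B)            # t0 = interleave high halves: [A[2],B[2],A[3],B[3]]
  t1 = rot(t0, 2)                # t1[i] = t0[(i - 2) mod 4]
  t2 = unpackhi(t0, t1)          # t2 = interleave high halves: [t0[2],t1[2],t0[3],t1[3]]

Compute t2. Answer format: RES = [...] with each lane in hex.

t0 = [0xf2, 0x75, 0xa6, 0xe0]
t1 = [0xa6, 0xe0, 0xf2, 0x75]
t2 = [0xa6, 0xf2, 0xe0, 0x75]

RES = [0xa6, 0xf2, 0xe0, 0x75]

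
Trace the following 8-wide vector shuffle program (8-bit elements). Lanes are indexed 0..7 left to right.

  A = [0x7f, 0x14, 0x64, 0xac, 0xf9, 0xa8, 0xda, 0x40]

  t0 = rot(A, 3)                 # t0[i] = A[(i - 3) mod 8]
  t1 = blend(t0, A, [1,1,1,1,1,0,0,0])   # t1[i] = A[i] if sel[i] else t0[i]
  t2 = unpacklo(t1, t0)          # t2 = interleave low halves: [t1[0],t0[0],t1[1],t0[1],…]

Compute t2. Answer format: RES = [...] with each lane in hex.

→ t0 |a8|da|40|7f|14|64|ac|f9|
→ t1 |7f|14|64|ac|f9|64|ac|f9|
→ t2 |7f|a8|14|da|64|40|ac|7f|

RES = [0x7f, 0xa8, 0x14, 0xda, 0x64, 0x40, 0xac, 0x7f]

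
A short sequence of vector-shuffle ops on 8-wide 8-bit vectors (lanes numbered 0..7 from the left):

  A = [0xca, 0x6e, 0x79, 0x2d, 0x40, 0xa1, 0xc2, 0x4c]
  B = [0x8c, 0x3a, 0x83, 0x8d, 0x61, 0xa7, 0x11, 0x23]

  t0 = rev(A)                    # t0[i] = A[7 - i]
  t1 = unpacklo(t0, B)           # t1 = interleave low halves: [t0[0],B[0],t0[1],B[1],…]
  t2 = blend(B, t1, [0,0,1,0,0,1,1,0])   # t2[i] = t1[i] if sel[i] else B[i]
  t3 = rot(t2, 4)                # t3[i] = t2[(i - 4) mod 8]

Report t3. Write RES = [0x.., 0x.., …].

RES = [0x61, 0x83, 0x40, 0x23, 0x8c, 0x3a, 0xc2, 0x8d]

  t0: 4c c2 a1 40 2d 79 6e ca
  t1: 4c 8c c2 3a a1 83 40 8d
  t2: 8c 3a c2 8d 61 83 40 23
  t3: 61 83 40 23 8c 3a c2 8d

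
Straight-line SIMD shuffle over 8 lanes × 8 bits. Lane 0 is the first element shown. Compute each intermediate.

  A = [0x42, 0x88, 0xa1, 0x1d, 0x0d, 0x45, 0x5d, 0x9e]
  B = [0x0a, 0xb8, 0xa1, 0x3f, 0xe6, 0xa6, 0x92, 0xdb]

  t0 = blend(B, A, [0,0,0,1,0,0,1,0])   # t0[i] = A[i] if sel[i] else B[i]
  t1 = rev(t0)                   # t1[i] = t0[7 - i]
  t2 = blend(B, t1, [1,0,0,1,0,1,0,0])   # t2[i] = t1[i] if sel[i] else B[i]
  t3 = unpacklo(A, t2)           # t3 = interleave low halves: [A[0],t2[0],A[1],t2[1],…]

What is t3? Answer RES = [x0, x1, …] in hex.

RES = [ 0x42  0xdb  0x88  0xb8  0xa1  0xa1  0x1d  0xe6 ]

→ t0 |0a|b8|a1|1d|e6|a6|5d|db|
→ t1 |db|5d|a6|e6|1d|a1|b8|0a|
→ t2 |db|b8|a1|e6|e6|a1|92|db|
→ t3 |42|db|88|b8|a1|a1|1d|e6|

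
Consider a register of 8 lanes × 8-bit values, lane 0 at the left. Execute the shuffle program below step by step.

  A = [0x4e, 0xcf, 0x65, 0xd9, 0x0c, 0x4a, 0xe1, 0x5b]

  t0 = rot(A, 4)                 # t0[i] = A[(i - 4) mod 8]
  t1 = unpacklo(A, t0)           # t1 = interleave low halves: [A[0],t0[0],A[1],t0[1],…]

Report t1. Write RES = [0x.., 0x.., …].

RES = [ 0x4e  0x0c  0xcf  0x4a  0x65  0xe1  0xd9  0x5b ]

t0 = [0x0c, 0x4a, 0xe1, 0x5b, 0x4e, 0xcf, 0x65, 0xd9]
t1 = [0x4e, 0x0c, 0xcf, 0x4a, 0x65, 0xe1, 0xd9, 0x5b]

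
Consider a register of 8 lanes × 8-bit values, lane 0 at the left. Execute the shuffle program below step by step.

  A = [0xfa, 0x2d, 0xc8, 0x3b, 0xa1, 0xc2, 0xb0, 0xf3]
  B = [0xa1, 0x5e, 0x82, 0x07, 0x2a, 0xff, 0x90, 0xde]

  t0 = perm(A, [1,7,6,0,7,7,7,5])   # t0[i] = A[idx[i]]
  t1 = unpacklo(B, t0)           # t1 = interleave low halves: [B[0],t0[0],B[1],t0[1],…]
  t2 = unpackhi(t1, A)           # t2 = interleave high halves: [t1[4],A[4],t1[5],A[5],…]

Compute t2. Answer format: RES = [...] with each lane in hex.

RES = [ 0x82  0xa1  0xb0  0xc2  0x07  0xb0  0xfa  0xf3 ]

→ t0 |2d|f3|b0|fa|f3|f3|f3|c2|
→ t1 |a1|2d|5e|f3|82|b0|07|fa|
→ t2 |82|a1|b0|c2|07|b0|fa|f3|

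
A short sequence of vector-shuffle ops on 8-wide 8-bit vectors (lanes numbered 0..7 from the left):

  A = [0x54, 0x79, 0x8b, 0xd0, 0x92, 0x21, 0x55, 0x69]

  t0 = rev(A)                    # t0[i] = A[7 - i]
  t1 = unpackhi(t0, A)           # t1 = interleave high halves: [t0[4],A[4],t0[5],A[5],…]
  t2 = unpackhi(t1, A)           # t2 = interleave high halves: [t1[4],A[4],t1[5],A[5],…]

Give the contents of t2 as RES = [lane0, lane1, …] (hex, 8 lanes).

→ t0 |69|55|21|92|d0|8b|79|54|
→ t1 |d0|92|8b|21|79|55|54|69|
→ t2 |79|92|55|21|54|55|69|69|

RES = [0x79, 0x92, 0x55, 0x21, 0x54, 0x55, 0x69, 0x69]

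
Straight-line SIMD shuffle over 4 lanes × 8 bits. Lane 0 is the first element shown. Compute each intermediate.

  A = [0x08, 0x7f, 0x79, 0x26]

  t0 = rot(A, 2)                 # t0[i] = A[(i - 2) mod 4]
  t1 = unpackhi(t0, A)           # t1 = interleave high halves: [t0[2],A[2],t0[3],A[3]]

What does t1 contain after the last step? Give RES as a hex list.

  t0: 79 26 08 7f
  t1: 08 79 7f 26

RES = [ 0x08  0x79  0x7f  0x26 ]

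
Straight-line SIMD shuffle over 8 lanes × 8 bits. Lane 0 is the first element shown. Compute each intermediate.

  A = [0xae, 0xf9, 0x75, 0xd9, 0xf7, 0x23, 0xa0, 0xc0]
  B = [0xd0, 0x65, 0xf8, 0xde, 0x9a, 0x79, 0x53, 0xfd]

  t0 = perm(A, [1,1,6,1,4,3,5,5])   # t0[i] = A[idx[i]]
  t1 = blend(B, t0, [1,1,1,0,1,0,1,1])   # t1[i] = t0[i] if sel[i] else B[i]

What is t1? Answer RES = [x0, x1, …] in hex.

t0 = [0xf9, 0xf9, 0xa0, 0xf9, 0xf7, 0xd9, 0x23, 0x23]
t1 = [0xf9, 0xf9, 0xa0, 0xde, 0xf7, 0x79, 0x23, 0x23]

RES = [0xf9, 0xf9, 0xa0, 0xde, 0xf7, 0x79, 0x23, 0x23]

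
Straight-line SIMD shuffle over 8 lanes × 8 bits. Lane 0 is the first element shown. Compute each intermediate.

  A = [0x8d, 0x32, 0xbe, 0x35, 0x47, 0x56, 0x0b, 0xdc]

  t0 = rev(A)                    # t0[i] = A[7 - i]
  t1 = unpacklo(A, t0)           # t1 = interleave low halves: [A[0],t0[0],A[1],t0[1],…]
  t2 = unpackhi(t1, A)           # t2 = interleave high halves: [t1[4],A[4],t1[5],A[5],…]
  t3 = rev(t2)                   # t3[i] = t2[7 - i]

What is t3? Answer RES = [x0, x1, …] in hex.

RES = [ 0xdc  0x47  0x0b  0x35  0x56  0x56  0x47  0xbe ]

  t0: dc 0b 56 47 35 be 32 8d
  t1: 8d dc 32 0b be 56 35 47
  t2: be 47 56 56 35 0b 47 dc
  t3: dc 47 0b 35 56 56 47 be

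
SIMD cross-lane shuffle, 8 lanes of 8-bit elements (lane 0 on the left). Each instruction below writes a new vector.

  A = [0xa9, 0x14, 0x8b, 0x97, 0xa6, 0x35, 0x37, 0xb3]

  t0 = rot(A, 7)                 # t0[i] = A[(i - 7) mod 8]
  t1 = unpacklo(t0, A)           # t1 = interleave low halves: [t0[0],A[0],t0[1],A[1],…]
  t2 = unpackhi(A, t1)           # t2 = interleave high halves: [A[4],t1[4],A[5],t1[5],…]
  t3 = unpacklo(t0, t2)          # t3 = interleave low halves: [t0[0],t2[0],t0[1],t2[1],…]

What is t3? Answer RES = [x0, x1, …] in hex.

  t0: 14 8b 97 a6 35 37 b3 a9
  t1: 14 a9 8b 14 97 8b a6 97
  t2: a6 97 35 8b 37 a6 b3 97
  t3: 14 a6 8b 97 97 35 a6 8b

RES = [0x14, 0xa6, 0x8b, 0x97, 0x97, 0x35, 0xa6, 0x8b]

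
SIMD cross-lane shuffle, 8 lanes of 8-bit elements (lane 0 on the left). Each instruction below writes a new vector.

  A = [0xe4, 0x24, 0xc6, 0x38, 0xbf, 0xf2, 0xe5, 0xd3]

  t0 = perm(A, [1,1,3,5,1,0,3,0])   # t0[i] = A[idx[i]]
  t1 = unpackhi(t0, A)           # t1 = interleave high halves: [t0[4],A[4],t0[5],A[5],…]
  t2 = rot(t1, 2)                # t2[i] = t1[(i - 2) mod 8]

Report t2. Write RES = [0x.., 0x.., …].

RES = [0xe4, 0xd3, 0x24, 0xbf, 0xe4, 0xf2, 0x38, 0xe5]

t0 = [0x24, 0x24, 0x38, 0xf2, 0x24, 0xe4, 0x38, 0xe4]
t1 = [0x24, 0xbf, 0xe4, 0xf2, 0x38, 0xe5, 0xe4, 0xd3]
t2 = [0xe4, 0xd3, 0x24, 0xbf, 0xe4, 0xf2, 0x38, 0xe5]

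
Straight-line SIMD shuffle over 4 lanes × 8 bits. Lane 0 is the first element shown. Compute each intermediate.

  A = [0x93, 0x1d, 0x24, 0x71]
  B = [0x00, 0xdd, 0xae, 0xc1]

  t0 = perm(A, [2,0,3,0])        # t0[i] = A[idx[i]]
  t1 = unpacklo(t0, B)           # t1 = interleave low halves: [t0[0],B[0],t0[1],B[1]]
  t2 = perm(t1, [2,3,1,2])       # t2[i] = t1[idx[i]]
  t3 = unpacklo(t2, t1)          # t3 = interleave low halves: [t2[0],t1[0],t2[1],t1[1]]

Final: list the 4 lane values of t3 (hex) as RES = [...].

RES = [ 0x93  0x24  0xdd  0x00 ]

t0 = [0x24, 0x93, 0x71, 0x93]
t1 = [0x24, 0x00, 0x93, 0xdd]
t2 = [0x93, 0xdd, 0x00, 0x93]
t3 = [0x93, 0x24, 0xdd, 0x00]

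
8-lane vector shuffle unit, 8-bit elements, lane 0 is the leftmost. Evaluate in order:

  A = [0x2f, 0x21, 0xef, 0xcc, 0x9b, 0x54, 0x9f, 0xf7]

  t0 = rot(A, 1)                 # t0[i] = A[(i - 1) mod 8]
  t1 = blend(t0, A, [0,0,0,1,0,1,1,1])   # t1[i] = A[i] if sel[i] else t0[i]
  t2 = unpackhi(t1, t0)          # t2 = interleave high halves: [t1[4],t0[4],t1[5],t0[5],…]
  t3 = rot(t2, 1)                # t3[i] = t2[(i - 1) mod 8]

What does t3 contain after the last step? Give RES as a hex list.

RES = [ 0x9f  0xcc  0xcc  0x54  0x9b  0x9f  0x54  0xf7 ]

t0 = [0xf7, 0x2f, 0x21, 0xef, 0xcc, 0x9b, 0x54, 0x9f]
t1 = [0xf7, 0x2f, 0x21, 0xcc, 0xcc, 0x54, 0x9f, 0xf7]
t2 = [0xcc, 0xcc, 0x54, 0x9b, 0x9f, 0x54, 0xf7, 0x9f]
t3 = [0x9f, 0xcc, 0xcc, 0x54, 0x9b, 0x9f, 0x54, 0xf7]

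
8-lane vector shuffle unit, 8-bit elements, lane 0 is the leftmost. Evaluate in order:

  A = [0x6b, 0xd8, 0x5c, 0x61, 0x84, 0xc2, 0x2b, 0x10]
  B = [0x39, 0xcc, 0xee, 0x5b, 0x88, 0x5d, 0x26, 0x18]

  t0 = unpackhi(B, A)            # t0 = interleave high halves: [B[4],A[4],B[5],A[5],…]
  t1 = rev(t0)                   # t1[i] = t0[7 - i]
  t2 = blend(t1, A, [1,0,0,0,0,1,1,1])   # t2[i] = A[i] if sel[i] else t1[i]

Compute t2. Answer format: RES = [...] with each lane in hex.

  t0: 88 84 5d c2 26 2b 18 10
  t1: 10 18 2b 26 c2 5d 84 88
  t2: 6b 18 2b 26 c2 c2 2b 10

RES = [ 0x6b  0x18  0x2b  0x26  0xc2  0xc2  0x2b  0x10 ]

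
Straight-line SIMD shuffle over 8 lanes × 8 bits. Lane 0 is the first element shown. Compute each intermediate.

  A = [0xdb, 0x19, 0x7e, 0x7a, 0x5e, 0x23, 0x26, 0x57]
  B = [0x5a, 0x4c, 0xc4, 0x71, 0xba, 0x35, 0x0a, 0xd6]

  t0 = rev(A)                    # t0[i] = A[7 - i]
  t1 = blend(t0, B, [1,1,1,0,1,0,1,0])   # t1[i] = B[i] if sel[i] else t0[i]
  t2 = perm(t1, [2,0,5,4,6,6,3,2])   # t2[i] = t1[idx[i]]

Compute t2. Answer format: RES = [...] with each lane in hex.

RES = [0xc4, 0x5a, 0x7e, 0xba, 0x0a, 0x0a, 0x5e, 0xc4]

  t0: 57 26 23 5e 7a 7e 19 db
  t1: 5a 4c c4 5e ba 7e 0a db
  t2: c4 5a 7e ba 0a 0a 5e c4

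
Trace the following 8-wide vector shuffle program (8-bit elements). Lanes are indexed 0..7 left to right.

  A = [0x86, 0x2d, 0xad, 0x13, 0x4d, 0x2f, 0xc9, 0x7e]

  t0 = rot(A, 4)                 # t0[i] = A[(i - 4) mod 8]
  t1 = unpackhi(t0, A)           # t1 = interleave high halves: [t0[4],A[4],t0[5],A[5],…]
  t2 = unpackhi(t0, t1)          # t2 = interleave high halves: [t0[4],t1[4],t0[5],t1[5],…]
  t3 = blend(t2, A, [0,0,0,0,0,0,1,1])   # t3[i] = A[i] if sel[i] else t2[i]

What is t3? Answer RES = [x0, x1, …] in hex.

RES = [0x86, 0xad, 0x2d, 0xc9, 0xad, 0x13, 0xc9, 0x7e]

→ t0 |4d|2f|c9|7e|86|2d|ad|13|
→ t1 |86|4d|2d|2f|ad|c9|13|7e|
→ t2 |86|ad|2d|c9|ad|13|13|7e|
→ t3 |86|ad|2d|c9|ad|13|c9|7e|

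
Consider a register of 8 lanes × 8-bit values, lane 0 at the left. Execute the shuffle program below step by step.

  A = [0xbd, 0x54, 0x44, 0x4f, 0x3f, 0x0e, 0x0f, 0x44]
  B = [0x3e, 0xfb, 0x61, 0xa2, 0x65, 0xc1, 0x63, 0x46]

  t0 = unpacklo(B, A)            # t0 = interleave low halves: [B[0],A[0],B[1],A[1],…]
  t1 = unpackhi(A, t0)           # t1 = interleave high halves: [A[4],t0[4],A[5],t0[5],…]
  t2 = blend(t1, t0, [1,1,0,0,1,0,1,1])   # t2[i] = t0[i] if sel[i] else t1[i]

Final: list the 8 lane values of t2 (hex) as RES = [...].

t0 = [0x3e, 0xbd, 0xfb, 0x54, 0x61, 0x44, 0xa2, 0x4f]
t1 = [0x3f, 0x61, 0x0e, 0x44, 0x0f, 0xa2, 0x44, 0x4f]
t2 = [0x3e, 0xbd, 0x0e, 0x44, 0x61, 0xa2, 0xa2, 0x4f]

RES = [0x3e, 0xbd, 0x0e, 0x44, 0x61, 0xa2, 0xa2, 0x4f]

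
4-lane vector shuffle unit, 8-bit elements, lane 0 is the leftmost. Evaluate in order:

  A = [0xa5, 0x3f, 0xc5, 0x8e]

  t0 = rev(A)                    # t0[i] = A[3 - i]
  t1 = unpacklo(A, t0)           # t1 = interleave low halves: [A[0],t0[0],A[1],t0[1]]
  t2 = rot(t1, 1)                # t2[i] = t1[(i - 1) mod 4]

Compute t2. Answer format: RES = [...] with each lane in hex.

RES = [0xc5, 0xa5, 0x8e, 0x3f]

t0 = [0x8e, 0xc5, 0x3f, 0xa5]
t1 = [0xa5, 0x8e, 0x3f, 0xc5]
t2 = [0xc5, 0xa5, 0x8e, 0x3f]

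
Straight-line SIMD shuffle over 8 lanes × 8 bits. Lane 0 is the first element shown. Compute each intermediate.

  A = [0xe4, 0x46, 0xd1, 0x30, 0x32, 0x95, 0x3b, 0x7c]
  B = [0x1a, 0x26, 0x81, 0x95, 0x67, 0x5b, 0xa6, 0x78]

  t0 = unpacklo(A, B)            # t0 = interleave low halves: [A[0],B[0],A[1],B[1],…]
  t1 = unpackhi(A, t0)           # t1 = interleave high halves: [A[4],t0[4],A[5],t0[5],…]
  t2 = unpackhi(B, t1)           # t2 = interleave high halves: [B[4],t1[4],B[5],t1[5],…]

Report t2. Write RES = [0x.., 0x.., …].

RES = [ 0x67  0x3b  0x5b  0x30  0xa6  0x7c  0x78  0x95 ]

→ t0 |e4|1a|46|26|d1|81|30|95|
→ t1 |32|d1|95|81|3b|30|7c|95|
→ t2 |67|3b|5b|30|a6|7c|78|95|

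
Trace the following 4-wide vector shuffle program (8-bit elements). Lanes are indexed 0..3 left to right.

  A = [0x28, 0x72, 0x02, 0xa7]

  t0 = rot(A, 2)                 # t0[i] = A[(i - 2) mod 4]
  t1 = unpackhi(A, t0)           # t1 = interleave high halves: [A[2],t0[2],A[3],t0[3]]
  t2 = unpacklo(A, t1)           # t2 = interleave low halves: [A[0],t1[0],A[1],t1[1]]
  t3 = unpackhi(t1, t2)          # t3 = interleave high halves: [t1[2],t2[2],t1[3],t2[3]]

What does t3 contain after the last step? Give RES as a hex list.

RES = [ 0xa7  0x72  0x72  0x28 ]

  t0: 02 a7 28 72
  t1: 02 28 a7 72
  t2: 28 02 72 28
  t3: a7 72 72 28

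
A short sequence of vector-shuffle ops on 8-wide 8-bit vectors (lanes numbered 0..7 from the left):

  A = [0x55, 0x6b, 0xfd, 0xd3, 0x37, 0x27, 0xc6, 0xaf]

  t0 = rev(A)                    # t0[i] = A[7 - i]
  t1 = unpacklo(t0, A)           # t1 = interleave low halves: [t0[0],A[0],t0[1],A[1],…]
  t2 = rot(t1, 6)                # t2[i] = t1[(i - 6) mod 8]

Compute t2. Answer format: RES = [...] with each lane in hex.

RES = [0xc6, 0x6b, 0x27, 0xfd, 0x37, 0xd3, 0xaf, 0x55]

  t0: af c6 27 37 d3 fd 6b 55
  t1: af 55 c6 6b 27 fd 37 d3
  t2: c6 6b 27 fd 37 d3 af 55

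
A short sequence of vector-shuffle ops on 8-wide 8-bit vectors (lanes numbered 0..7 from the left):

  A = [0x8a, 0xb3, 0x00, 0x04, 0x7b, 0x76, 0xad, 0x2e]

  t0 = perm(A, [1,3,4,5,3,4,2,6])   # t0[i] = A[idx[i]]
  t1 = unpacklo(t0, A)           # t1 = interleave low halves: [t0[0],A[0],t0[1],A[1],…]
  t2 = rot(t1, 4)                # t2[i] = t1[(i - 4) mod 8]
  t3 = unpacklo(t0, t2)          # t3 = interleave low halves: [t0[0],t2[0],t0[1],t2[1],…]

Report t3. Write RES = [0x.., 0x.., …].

RES = [ 0xb3  0x7b  0x04  0x00  0x7b  0x76  0x76  0x04 ]

→ t0 |b3|04|7b|76|04|7b|00|ad|
→ t1 |b3|8a|04|b3|7b|00|76|04|
→ t2 |7b|00|76|04|b3|8a|04|b3|
→ t3 |b3|7b|04|00|7b|76|76|04|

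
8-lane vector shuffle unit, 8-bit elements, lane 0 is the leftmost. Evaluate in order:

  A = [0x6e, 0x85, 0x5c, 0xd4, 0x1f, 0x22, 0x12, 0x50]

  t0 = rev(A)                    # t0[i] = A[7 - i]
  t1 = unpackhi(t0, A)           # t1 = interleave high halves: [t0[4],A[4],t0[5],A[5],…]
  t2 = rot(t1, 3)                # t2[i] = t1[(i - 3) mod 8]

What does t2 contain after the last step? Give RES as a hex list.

→ t0 |50|12|22|1f|d4|5c|85|6e|
→ t1 |d4|1f|5c|22|85|12|6e|50|
→ t2 |12|6e|50|d4|1f|5c|22|85|

RES = [0x12, 0x6e, 0x50, 0xd4, 0x1f, 0x5c, 0x22, 0x85]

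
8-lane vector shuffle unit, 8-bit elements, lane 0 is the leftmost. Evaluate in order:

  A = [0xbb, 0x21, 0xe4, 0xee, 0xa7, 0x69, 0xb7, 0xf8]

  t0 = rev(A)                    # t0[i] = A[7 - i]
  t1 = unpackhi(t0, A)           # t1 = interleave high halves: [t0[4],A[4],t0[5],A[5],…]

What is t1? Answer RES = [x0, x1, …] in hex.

t0 = [0xf8, 0xb7, 0x69, 0xa7, 0xee, 0xe4, 0x21, 0xbb]
t1 = [0xee, 0xa7, 0xe4, 0x69, 0x21, 0xb7, 0xbb, 0xf8]

RES = [0xee, 0xa7, 0xe4, 0x69, 0x21, 0xb7, 0xbb, 0xf8]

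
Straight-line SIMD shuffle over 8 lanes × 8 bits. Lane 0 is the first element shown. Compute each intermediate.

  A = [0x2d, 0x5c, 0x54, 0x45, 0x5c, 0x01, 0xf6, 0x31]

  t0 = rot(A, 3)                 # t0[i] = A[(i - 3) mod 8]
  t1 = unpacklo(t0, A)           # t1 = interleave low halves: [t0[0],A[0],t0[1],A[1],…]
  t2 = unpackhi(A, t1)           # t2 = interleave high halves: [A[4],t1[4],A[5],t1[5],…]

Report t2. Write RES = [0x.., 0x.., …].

  t0: 01 f6 31 2d 5c 54 45 5c
  t1: 01 2d f6 5c 31 54 2d 45
  t2: 5c 31 01 54 f6 2d 31 45

RES = [ 0x5c  0x31  0x01  0x54  0xf6  0x2d  0x31  0x45 ]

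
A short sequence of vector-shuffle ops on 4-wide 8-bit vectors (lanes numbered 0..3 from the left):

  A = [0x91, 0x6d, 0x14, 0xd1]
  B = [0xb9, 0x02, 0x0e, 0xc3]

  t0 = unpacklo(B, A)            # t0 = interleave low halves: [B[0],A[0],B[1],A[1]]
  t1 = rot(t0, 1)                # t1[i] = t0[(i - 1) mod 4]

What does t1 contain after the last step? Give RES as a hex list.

→ t0 |b9|91|02|6d|
→ t1 |6d|b9|91|02|

RES = [ 0x6d  0xb9  0x91  0x02 ]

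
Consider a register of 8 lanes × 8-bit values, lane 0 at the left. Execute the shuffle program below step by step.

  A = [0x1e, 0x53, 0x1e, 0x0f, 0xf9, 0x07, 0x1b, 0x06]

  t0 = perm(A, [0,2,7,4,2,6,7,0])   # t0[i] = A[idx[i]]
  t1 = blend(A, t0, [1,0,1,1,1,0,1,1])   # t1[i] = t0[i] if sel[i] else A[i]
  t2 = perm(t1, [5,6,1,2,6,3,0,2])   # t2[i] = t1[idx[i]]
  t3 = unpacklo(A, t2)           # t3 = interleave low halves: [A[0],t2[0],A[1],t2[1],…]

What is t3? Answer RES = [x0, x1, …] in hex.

→ t0 |1e|1e|06|f9|1e|1b|06|1e|
→ t1 |1e|53|06|f9|1e|07|06|1e|
→ t2 |07|06|53|06|06|f9|1e|06|
→ t3 |1e|07|53|06|1e|53|0f|06|

RES = [ 0x1e  0x07  0x53  0x06  0x1e  0x53  0x0f  0x06 ]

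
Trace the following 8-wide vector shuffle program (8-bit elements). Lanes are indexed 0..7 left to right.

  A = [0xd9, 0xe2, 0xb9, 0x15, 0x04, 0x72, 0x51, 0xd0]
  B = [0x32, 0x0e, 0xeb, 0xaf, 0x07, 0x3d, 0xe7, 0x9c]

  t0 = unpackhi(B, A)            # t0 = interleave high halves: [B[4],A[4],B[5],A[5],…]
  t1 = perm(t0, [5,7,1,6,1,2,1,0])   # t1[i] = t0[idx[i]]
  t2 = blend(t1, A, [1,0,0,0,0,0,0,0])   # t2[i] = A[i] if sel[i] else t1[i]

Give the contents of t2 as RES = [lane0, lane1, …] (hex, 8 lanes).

  t0: 07 04 3d 72 e7 51 9c d0
  t1: 51 d0 04 9c 04 3d 04 07
  t2: d9 d0 04 9c 04 3d 04 07

RES = [ 0xd9  0xd0  0x04  0x9c  0x04  0x3d  0x04  0x07 ]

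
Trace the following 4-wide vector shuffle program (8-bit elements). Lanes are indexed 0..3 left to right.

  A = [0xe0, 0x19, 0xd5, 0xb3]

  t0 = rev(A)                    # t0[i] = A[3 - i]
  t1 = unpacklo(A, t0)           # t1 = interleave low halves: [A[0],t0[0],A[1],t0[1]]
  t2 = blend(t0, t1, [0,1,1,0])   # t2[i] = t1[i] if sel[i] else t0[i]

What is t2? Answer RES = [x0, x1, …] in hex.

RES = [0xb3, 0xb3, 0x19, 0xe0]

t0 = [0xb3, 0xd5, 0x19, 0xe0]
t1 = [0xe0, 0xb3, 0x19, 0xd5]
t2 = [0xb3, 0xb3, 0x19, 0xe0]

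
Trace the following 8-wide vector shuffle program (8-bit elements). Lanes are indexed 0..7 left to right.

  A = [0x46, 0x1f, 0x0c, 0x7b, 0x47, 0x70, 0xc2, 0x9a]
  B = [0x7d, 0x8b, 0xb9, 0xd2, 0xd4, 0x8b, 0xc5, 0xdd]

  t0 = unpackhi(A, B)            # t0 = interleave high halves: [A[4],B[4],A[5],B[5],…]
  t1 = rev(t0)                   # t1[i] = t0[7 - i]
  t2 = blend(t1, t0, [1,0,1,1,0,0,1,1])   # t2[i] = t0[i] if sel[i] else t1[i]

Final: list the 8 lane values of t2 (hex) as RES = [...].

RES = [0x47, 0x9a, 0x70, 0x8b, 0x8b, 0x70, 0x9a, 0xdd]

t0 = [0x47, 0xd4, 0x70, 0x8b, 0xc2, 0xc5, 0x9a, 0xdd]
t1 = [0xdd, 0x9a, 0xc5, 0xc2, 0x8b, 0x70, 0xd4, 0x47]
t2 = [0x47, 0x9a, 0x70, 0x8b, 0x8b, 0x70, 0x9a, 0xdd]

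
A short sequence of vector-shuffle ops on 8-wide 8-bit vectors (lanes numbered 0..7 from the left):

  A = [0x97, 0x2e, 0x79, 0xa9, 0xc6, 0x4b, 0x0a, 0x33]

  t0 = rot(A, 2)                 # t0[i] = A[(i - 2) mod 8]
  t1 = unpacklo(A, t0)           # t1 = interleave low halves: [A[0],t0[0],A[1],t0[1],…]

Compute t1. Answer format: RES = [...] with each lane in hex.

RES = [0x97, 0x0a, 0x2e, 0x33, 0x79, 0x97, 0xa9, 0x2e]

  t0: 0a 33 97 2e 79 a9 c6 4b
  t1: 97 0a 2e 33 79 97 a9 2e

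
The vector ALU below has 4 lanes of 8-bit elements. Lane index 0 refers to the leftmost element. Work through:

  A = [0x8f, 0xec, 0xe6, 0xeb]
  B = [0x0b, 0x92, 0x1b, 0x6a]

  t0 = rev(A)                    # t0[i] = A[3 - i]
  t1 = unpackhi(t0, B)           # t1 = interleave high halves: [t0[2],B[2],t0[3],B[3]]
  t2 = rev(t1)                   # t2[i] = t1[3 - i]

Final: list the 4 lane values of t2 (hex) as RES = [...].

  t0: eb e6 ec 8f
  t1: ec 1b 8f 6a
  t2: 6a 8f 1b ec

RES = [ 0x6a  0x8f  0x1b  0xec ]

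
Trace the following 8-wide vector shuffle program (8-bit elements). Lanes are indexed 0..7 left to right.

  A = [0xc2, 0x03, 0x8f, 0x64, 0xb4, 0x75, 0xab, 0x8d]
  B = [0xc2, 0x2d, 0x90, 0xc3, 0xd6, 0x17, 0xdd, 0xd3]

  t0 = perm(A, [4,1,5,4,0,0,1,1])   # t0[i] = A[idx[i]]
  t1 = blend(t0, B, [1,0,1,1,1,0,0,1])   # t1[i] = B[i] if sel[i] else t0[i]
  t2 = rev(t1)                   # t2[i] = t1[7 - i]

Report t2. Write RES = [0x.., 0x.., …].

RES = [ 0xd3  0x03  0xc2  0xd6  0xc3  0x90  0x03  0xc2 ]

t0 = [0xb4, 0x03, 0x75, 0xb4, 0xc2, 0xc2, 0x03, 0x03]
t1 = [0xc2, 0x03, 0x90, 0xc3, 0xd6, 0xc2, 0x03, 0xd3]
t2 = [0xd3, 0x03, 0xc2, 0xd6, 0xc3, 0x90, 0x03, 0xc2]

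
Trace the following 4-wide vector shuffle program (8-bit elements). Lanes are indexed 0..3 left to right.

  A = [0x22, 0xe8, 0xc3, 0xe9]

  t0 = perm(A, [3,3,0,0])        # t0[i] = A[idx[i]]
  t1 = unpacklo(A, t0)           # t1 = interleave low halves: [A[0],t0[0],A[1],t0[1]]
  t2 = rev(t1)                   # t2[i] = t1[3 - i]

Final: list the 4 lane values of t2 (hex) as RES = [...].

  t0: e9 e9 22 22
  t1: 22 e9 e8 e9
  t2: e9 e8 e9 22

RES = [0xe9, 0xe8, 0xe9, 0x22]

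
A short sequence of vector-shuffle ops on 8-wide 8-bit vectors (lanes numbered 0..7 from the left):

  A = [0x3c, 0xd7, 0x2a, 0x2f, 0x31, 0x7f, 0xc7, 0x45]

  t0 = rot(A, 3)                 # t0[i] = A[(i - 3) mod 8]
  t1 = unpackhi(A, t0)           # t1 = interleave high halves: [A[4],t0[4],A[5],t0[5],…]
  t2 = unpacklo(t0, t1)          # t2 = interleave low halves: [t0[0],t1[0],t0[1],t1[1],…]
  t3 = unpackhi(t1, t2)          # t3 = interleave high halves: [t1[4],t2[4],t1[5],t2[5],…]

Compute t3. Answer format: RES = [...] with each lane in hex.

RES = [ 0xc7  0x45  0x2f  0x7f  0x45  0x3c  0x31  0x2a ]

  t0: 7f c7 45 3c d7 2a 2f 31
  t1: 31 d7 7f 2a c7 2f 45 31
  t2: 7f 31 c7 d7 45 7f 3c 2a
  t3: c7 45 2f 7f 45 3c 31 2a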